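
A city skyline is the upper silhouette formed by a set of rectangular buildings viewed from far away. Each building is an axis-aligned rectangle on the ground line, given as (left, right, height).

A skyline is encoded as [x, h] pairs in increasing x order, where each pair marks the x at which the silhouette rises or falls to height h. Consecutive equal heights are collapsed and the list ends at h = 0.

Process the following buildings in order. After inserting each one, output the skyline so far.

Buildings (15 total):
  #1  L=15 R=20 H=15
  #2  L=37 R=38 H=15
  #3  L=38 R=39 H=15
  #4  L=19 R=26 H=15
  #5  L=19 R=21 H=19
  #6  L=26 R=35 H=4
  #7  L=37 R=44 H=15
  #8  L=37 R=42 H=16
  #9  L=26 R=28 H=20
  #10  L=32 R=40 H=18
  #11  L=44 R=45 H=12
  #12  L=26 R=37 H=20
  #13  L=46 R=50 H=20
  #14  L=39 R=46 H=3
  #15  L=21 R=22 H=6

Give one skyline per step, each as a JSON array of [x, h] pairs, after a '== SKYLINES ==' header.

== SKYLINES ==
[[15,15],[20,0]]
[[15,15],[20,0],[37,15],[38,0]]
[[15,15],[20,0],[37,15],[39,0]]
[[15,15],[26,0],[37,15],[39,0]]
[[15,15],[19,19],[21,15],[26,0],[37,15],[39,0]]
[[15,15],[19,19],[21,15],[26,4],[35,0],[37,15],[39,0]]
[[15,15],[19,19],[21,15],[26,4],[35,0],[37,15],[44,0]]
[[15,15],[19,19],[21,15],[26,4],[35,0],[37,16],[42,15],[44,0]]
[[15,15],[19,19],[21,15],[26,20],[28,4],[35,0],[37,16],[42,15],[44,0]]
[[15,15],[19,19],[21,15],[26,20],[28,4],[32,18],[40,16],[42,15],[44,0]]
[[15,15],[19,19],[21,15],[26,20],[28,4],[32,18],[40,16],[42,15],[44,12],[45,0]]
[[15,15],[19,19],[21,15],[26,20],[37,18],[40,16],[42,15],[44,12],[45,0]]
[[15,15],[19,19],[21,15],[26,20],[37,18],[40,16],[42,15],[44,12],[45,0],[46,20],[50,0]]
[[15,15],[19,19],[21,15],[26,20],[37,18],[40,16],[42,15],[44,12],[45,3],[46,20],[50,0]]
[[15,15],[19,19],[21,15],[26,20],[37,18],[40,16],[42,15],[44,12],[45,3],[46,20],[50,0]]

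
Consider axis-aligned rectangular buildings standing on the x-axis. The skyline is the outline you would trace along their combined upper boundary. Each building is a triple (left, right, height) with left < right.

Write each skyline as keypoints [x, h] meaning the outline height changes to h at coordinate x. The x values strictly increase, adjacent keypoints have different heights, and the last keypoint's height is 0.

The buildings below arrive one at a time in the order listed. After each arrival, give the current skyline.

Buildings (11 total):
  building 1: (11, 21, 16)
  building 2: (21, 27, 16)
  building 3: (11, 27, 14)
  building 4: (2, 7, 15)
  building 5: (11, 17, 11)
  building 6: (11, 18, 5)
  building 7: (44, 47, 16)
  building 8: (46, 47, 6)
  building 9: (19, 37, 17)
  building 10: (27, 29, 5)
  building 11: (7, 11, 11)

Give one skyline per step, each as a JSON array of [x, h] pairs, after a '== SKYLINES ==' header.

== SKYLINES ==
[[11,16],[21,0]]
[[11,16],[27,0]]
[[11,16],[27,0]]
[[2,15],[7,0],[11,16],[27,0]]
[[2,15],[7,0],[11,16],[27,0]]
[[2,15],[7,0],[11,16],[27,0]]
[[2,15],[7,0],[11,16],[27,0],[44,16],[47,0]]
[[2,15],[7,0],[11,16],[27,0],[44,16],[47,0]]
[[2,15],[7,0],[11,16],[19,17],[37,0],[44,16],[47,0]]
[[2,15],[7,0],[11,16],[19,17],[37,0],[44,16],[47,0]]
[[2,15],[7,11],[11,16],[19,17],[37,0],[44,16],[47,0]]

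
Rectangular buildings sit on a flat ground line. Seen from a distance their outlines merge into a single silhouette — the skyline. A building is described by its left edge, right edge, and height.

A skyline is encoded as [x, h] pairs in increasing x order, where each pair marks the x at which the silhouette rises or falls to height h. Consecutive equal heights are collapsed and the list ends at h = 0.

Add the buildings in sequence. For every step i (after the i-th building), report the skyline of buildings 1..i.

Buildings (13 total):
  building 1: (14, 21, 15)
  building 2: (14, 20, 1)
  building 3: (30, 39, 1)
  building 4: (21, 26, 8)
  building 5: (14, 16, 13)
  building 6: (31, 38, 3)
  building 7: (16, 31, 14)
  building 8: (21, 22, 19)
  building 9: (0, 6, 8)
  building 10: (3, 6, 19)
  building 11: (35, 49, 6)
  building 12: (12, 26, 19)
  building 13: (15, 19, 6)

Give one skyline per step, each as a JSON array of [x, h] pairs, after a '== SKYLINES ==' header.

== SKYLINES ==
[[14,15],[21,0]]
[[14,15],[21,0]]
[[14,15],[21,0],[30,1],[39,0]]
[[14,15],[21,8],[26,0],[30,1],[39,0]]
[[14,15],[21,8],[26,0],[30,1],[39,0]]
[[14,15],[21,8],[26,0],[30,1],[31,3],[38,1],[39,0]]
[[14,15],[21,14],[31,3],[38,1],[39,0]]
[[14,15],[21,19],[22,14],[31,3],[38,1],[39,0]]
[[0,8],[6,0],[14,15],[21,19],[22,14],[31,3],[38,1],[39,0]]
[[0,8],[3,19],[6,0],[14,15],[21,19],[22,14],[31,3],[38,1],[39,0]]
[[0,8],[3,19],[6,0],[14,15],[21,19],[22,14],[31,3],[35,6],[49,0]]
[[0,8],[3,19],[6,0],[12,19],[26,14],[31,3],[35,6],[49,0]]
[[0,8],[3,19],[6,0],[12,19],[26,14],[31,3],[35,6],[49,0]]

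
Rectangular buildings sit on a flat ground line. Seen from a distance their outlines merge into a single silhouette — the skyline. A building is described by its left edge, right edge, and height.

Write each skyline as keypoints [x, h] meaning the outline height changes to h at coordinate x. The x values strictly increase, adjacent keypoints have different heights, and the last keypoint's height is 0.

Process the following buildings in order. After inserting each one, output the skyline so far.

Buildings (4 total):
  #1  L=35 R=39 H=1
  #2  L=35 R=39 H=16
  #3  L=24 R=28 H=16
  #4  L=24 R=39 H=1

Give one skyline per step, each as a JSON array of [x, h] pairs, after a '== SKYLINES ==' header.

== SKYLINES ==
[[35,1],[39,0]]
[[35,16],[39,0]]
[[24,16],[28,0],[35,16],[39,0]]
[[24,16],[28,1],[35,16],[39,0]]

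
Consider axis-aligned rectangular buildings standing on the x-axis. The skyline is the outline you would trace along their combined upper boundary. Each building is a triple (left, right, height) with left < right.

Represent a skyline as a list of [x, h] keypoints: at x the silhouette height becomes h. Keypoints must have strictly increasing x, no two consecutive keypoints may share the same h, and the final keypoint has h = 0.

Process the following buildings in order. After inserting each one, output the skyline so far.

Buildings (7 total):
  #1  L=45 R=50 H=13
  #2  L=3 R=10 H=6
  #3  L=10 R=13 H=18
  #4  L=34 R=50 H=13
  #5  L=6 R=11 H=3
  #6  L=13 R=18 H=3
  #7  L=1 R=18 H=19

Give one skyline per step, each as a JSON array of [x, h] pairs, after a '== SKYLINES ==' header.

== SKYLINES ==
[[45,13],[50,0]]
[[3,6],[10,0],[45,13],[50,0]]
[[3,6],[10,18],[13,0],[45,13],[50,0]]
[[3,6],[10,18],[13,0],[34,13],[50,0]]
[[3,6],[10,18],[13,0],[34,13],[50,0]]
[[3,6],[10,18],[13,3],[18,0],[34,13],[50,0]]
[[1,19],[18,0],[34,13],[50,0]]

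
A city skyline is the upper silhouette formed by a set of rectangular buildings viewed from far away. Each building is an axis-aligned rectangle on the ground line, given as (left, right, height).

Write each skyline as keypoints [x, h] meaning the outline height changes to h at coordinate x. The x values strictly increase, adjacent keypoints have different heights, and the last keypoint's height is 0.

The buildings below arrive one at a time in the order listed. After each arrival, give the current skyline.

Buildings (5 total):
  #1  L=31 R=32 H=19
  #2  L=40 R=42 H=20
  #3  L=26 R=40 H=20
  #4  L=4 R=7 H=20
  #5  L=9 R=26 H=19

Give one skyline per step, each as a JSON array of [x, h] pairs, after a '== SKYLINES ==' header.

== SKYLINES ==
[[31,19],[32,0]]
[[31,19],[32,0],[40,20],[42,0]]
[[26,20],[42,0]]
[[4,20],[7,0],[26,20],[42,0]]
[[4,20],[7,0],[9,19],[26,20],[42,0]]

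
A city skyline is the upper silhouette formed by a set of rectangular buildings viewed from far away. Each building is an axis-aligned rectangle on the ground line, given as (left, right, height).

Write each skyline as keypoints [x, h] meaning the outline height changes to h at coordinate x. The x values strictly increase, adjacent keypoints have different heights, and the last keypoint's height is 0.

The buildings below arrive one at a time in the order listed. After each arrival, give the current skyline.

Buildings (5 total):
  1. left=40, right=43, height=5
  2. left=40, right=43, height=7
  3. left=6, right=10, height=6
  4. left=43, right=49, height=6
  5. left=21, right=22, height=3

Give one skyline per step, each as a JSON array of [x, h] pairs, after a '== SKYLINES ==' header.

== SKYLINES ==
[[40,5],[43,0]]
[[40,7],[43,0]]
[[6,6],[10,0],[40,7],[43,0]]
[[6,6],[10,0],[40,7],[43,6],[49,0]]
[[6,6],[10,0],[21,3],[22,0],[40,7],[43,6],[49,0]]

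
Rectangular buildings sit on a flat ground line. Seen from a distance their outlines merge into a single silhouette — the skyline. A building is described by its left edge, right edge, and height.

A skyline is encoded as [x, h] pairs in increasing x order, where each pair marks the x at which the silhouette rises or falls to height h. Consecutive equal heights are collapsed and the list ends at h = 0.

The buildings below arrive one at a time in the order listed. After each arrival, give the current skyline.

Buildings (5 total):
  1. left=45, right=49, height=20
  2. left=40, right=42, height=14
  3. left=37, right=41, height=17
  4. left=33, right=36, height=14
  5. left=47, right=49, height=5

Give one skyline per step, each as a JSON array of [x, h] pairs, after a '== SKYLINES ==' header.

== SKYLINES ==
[[45,20],[49,0]]
[[40,14],[42,0],[45,20],[49,0]]
[[37,17],[41,14],[42,0],[45,20],[49,0]]
[[33,14],[36,0],[37,17],[41,14],[42,0],[45,20],[49,0]]
[[33,14],[36,0],[37,17],[41,14],[42,0],[45,20],[49,0]]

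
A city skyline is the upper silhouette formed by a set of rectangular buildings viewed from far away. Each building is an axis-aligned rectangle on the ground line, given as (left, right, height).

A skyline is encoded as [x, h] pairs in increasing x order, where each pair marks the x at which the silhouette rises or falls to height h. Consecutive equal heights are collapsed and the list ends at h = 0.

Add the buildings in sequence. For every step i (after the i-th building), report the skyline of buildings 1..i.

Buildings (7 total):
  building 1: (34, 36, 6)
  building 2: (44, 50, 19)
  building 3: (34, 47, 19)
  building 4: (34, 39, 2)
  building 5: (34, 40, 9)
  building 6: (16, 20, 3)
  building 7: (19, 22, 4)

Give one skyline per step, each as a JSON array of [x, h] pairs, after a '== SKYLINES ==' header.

== SKYLINES ==
[[34,6],[36,0]]
[[34,6],[36,0],[44,19],[50,0]]
[[34,19],[50,0]]
[[34,19],[50,0]]
[[34,19],[50,0]]
[[16,3],[20,0],[34,19],[50,0]]
[[16,3],[19,4],[22,0],[34,19],[50,0]]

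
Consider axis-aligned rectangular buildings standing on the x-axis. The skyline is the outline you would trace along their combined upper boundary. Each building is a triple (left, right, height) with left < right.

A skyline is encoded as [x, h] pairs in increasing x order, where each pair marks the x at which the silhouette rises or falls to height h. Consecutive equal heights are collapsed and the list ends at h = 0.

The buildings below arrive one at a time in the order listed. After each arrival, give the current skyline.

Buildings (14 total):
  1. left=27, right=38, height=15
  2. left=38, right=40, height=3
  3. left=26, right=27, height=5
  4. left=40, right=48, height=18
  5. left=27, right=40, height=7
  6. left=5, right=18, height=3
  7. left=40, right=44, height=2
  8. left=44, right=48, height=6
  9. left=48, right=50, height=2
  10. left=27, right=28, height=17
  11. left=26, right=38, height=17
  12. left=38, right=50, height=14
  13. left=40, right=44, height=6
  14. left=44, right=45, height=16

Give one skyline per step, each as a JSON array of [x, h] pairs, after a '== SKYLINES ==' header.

== SKYLINES ==
[[27,15],[38,0]]
[[27,15],[38,3],[40,0]]
[[26,5],[27,15],[38,3],[40,0]]
[[26,5],[27,15],[38,3],[40,18],[48,0]]
[[26,5],[27,15],[38,7],[40,18],[48,0]]
[[5,3],[18,0],[26,5],[27,15],[38,7],[40,18],[48,0]]
[[5,3],[18,0],[26,5],[27,15],[38,7],[40,18],[48,0]]
[[5,3],[18,0],[26,5],[27,15],[38,7],[40,18],[48,0]]
[[5,3],[18,0],[26,5],[27,15],[38,7],[40,18],[48,2],[50,0]]
[[5,3],[18,0],[26,5],[27,17],[28,15],[38,7],[40,18],[48,2],[50,0]]
[[5,3],[18,0],[26,17],[38,7],[40,18],[48,2],[50,0]]
[[5,3],[18,0],[26,17],[38,14],[40,18],[48,14],[50,0]]
[[5,3],[18,0],[26,17],[38,14],[40,18],[48,14],[50,0]]
[[5,3],[18,0],[26,17],[38,14],[40,18],[48,14],[50,0]]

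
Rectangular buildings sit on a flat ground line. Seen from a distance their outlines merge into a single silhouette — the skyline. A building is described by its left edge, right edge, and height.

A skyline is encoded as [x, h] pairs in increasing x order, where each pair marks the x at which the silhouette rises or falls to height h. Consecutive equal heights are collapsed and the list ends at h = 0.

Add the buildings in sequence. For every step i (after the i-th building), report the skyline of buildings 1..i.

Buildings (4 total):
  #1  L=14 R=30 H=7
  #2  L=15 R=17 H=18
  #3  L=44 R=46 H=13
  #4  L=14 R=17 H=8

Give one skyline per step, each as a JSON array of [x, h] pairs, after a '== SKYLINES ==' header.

== SKYLINES ==
[[14,7],[30,0]]
[[14,7],[15,18],[17,7],[30,0]]
[[14,7],[15,18],[17,7],[30,0],[44,13],[46,0]]
[[14,8],[15,18],[17,7],[30,0],[44,13],[46,0]]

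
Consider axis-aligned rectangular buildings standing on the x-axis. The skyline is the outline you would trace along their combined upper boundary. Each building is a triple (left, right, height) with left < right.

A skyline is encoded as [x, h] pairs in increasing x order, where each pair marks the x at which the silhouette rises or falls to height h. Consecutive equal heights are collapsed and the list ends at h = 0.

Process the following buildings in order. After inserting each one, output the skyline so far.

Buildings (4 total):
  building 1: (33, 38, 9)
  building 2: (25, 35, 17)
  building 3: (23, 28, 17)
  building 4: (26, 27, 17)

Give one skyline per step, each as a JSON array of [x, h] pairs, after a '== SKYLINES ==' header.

== SKYLINES ==
[[33,9],[38,0]]
[[25,17],[35,9],[38,0]]
[[23,17],[35,9],[38,0]]
[[23,17],[35,9],[38,0]]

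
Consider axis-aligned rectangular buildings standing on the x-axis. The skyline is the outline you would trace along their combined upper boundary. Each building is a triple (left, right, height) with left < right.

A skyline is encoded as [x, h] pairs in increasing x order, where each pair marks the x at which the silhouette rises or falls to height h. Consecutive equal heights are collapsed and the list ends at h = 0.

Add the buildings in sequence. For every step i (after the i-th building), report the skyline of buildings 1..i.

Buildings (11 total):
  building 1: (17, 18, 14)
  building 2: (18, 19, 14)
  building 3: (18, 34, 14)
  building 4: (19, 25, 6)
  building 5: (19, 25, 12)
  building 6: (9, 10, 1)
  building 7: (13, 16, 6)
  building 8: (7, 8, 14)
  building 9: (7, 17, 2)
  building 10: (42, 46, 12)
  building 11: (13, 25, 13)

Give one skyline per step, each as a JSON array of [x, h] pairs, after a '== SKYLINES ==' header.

== SKYLINES ==
[[17,14],[18,0]]
[[17,14],[19,0]]
[[17,14],[34,0]]
[[17,14],[34,0]]
[[17,14],[34,0]]
[[9,1],[10,0],[17,14],[34,0]]
[[9,1],[10,0],[13,6],[16,0],[17,14],[34,0]]
[[7,14],[8,0],[9,1],[10,0],[13,6],[16,0],[17,14],[34,0]]
[[7,14],[8,2],[13,6],[16,2],[17,14],[34,0]]
[[7,14],[8,2],[13,6],[16,2],[17,14],[34,0],[42,12],[46,0]]
[[7,14],[8,2],[13,13],[17,14],[34,0],[42,12],[46,0]]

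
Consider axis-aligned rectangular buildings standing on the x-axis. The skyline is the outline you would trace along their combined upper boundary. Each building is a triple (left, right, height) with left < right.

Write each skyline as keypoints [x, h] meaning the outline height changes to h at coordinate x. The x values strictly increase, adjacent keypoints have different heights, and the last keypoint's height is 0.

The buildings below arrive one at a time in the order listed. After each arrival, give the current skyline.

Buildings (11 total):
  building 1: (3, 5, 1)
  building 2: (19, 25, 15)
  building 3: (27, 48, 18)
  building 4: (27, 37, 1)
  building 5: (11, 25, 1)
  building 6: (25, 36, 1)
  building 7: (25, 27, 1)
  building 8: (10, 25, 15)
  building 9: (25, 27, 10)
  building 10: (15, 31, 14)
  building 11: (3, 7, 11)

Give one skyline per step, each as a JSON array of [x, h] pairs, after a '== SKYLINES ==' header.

== SKYLINES ==
[[3,1],[5,0]]
[[3,1],[5,0],[19,15],[25,0]]
[[3,1],[5,0],[19,15],[25,0],[27,18],[48,0]]
[[3,1],[5,0],[19,15],[25,0],[27,18],[48,0]]
[[3,1],[5,0],[11,1],[19,15],[25,0],[27,18],[48,0]]
[[3,1],[5,0],[11,1],[19,15],[25,1],[27,18],[48,0]]
[[3,1],[5,0],[11,1],[19,15],[25,1],[27,18],[48,0]]
[[3,1],[5,0],[10,15],[25,1],[27,18],[48,0]]
[[3,1],[5,0],[10,15],[25,10],[27,18],[48,0]]
[[3,1],[5,0],[10,15],[25,14],[27,18],[48,0]]
[[3,11],[7,0],[10,15],[25,14],[27,18],[48,0]]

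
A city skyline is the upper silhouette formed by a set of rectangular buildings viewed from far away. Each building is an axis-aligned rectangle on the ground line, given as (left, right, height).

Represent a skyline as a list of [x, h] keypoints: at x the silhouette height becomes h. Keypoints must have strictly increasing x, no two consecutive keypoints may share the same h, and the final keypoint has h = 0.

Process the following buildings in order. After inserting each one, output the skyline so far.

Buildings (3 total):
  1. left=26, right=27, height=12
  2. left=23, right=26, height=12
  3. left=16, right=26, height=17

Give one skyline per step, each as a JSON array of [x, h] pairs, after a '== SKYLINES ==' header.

== SKYLINES ==
[[26,12],[27,0]]
[[23,12],[27,0]]
[[16,17],[26,12],[27,0]]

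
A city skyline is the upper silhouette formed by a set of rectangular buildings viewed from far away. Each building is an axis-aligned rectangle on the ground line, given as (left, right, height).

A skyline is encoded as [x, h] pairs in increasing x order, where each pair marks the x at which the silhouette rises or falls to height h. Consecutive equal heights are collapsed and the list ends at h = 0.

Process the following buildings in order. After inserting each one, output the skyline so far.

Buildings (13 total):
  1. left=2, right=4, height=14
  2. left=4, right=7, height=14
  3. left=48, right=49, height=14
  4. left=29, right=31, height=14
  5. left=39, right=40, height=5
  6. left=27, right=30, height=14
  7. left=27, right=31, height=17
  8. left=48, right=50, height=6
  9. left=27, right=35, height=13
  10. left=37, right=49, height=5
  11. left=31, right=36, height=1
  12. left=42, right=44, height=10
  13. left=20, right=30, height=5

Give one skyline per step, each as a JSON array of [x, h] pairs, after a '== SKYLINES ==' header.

== SKYLINES ==
[[2,14],[4,0]]
[[2,14],[7,0]]
[[2,14],[7,0],[48,14],[49,0]]
[[2,14],[7,0],[29,14],[31,0],[48,14],[49,0]]
[[2,14],[7,0],[29,14],[31,0],[39,5],[40,0],[48,14],[49,0]]
[[2,14],[7,0],[27,14],[31,0],[39,5],[40,0],[48,14],[49,0]]
[[2,14],[7,0],[27,17],[31,0],[39,5],[40,0],[48,14],[49,0]]
[[2,14],[7,0],[27,17],[31,0],[39,5],[40,0],[48,14],[49,6],[50,0]]
[[2,14],[7,0],[27,17],[31,13],[35,0],[39,5],[40,0],[48,14],[49,6],[50,0]]
[[2,14],[7,0],[27,17],[31,13],[35,0],[37,5],[48,14],[49,6],[50,0]]
[[2,14],[7,0],[27,17],[31,13],[35,1],[36,0],[37,5],[48,14],[49,6],[50,0]]
[[2,14],[7,0],[27,17],[31,13],[35,1],[36,0],[37,5],[42,10],[44,5],[48,14],[49,6],[50,0]]
[[2,14],[7,0],[20,5],[27,17],[31,13],[35,1],[36,0],[37,5],[42,10],[44,5],[48,14],[49,6],[50,0]]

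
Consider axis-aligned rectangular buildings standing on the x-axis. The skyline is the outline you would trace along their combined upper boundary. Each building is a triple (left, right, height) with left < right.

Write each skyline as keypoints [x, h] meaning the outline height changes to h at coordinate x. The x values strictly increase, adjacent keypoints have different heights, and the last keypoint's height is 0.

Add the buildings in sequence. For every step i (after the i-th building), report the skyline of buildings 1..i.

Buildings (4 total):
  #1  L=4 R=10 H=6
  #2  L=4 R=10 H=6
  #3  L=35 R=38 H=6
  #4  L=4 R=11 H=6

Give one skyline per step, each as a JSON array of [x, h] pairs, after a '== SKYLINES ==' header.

== SKYLINES ==
[[4,6],[10,0]]
[[4,6],[10,0]]
[[4,6],[10,0],[35,6],[38,0]]
[[4,6],[11,0],[35,6],[38,0]]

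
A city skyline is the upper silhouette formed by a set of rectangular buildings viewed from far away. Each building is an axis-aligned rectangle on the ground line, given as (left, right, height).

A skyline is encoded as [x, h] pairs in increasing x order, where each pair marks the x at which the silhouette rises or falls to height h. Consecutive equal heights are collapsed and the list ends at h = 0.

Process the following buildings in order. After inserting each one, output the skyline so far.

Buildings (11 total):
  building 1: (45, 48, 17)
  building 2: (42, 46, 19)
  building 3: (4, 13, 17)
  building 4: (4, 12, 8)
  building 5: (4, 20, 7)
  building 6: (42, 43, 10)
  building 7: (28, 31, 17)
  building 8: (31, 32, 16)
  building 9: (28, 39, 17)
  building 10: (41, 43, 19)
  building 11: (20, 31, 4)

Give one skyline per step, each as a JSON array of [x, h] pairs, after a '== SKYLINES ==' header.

== SKYLINES ==
[[45,17],[48,0]]
[[42,19],[46,17],[48,0]]
[[4,17],[13,0],[42,19],[46,17],[48,0]]
[[4,17],[13,0],[42,19],[46,17],[48,0]]
[[4,17],[13,7],[20,0],[42,19],[46,17],[48,0]]
[[4,17],[13,7],[20,0],[42,19],[46,17],[48,0]]
[[4,17],[13,7],[20,0],[28,17],[31,0],[42,19],[46,17],[48,0]]
[[4,17],[13,7],[20,0],[28,17],[31,16],[32,0],[42,19],[46,17],[48,0]]
[[4,17],[13,7],[20,0],[28,17],[39,0],[42,19],[46,17],[48,0]]
[[4,17],[13,7],[20,0],[28,17],[39,0],[41,19],[46,17],[48,0]]
[[4,17],[13,7],[20,4],[28,17],[39,0],[41,19],[46,17],[48,0]]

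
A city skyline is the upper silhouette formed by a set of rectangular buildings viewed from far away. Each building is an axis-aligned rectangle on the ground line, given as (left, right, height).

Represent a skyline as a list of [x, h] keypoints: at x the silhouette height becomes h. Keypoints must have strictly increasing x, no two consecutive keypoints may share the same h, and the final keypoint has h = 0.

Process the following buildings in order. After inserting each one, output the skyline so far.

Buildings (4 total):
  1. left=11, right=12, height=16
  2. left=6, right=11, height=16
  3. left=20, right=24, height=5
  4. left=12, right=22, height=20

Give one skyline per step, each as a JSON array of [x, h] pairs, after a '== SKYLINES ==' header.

== SKYLINES ==
[[11,16],[12,0]]
[[6,16],[12,0]]
[[6,16],[12,0],[20,5],[24,0]]
[[6,16],[12,20],[22,5],[24,0]]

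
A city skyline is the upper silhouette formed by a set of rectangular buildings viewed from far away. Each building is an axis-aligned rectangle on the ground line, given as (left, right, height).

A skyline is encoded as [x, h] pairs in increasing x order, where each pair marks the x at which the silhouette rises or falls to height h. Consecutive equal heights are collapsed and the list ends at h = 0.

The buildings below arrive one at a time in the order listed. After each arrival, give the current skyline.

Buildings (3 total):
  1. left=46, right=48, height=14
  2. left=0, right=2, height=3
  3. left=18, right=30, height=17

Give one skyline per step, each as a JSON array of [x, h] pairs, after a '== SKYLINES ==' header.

== SKYLINES ==
[[46,14],[48,0]]
[[0,3],[2,0],[46,14],[48,0]]
[[0,3],[2,0],[18,17],[30,0],[46,14],[48,0]]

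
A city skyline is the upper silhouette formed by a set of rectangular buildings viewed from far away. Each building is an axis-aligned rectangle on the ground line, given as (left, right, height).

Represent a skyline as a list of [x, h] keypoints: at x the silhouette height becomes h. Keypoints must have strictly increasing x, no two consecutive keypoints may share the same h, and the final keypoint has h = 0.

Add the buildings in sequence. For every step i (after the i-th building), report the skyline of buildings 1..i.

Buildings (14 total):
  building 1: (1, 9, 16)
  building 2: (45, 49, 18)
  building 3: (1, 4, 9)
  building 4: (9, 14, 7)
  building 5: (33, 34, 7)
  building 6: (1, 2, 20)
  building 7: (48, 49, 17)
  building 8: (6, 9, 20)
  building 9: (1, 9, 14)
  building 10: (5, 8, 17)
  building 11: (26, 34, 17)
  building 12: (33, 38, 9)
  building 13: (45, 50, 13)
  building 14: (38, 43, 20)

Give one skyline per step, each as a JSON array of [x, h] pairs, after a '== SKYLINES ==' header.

== SKYLINES ==
[[1,16],[9,0]]
[[1,16],[9,0],[45,18],[49,0]]
[[1,16],[9,0],[45,18],[49,0]]
[[1,16],[9,7],[14,0],[45,18],[49,0]]
[[1,16],[9,7],[14,0],[33,7],[34,0],[45,18],[49,0]]
[[1,20],[2,16],[9,7],[14,0],[33,7],[34,0],[45,18],[49,0]]
[[1,20],[2,16],[9,7],[14,0],[33,7],[34,0],[45,18],[49,0]]
[[1,20],[2,16],[6,20],[9,7],[14,0],[33,7],[34,0],[45,18],[49,0]]
[[1,20],[2,16],[6,20],[9,7],[14,0],[33,7],[34,0],[45,18],[49,0]]
[[1,20],[2,16],[5,17],[6,20],[9,7],[14,0],[33,7],[34,0],[45,18],[49,0]]
[[1,20],[2,16],[5,17],[6,20],[9,7],[14,0],[26,17],[34,0],[45,18],[49,0]]
[[1,20],[2,16],[5,17],[6,20],[9,7],[14,0],[26,17],[34,9],[38,0],[45,18],[49,0]]
[[1,20],[2,16],[5,17],[6,20],[9,7],[14,0],[26,17],[34,9],[38,0],[45,18],[49,13],[50,0]]
[[1,20],[2,16],[5,17],[6,20],[9,7],[14,0],[26,17],[34,9],[38,20],[43,0],[45,18],[49,13],[50,0]]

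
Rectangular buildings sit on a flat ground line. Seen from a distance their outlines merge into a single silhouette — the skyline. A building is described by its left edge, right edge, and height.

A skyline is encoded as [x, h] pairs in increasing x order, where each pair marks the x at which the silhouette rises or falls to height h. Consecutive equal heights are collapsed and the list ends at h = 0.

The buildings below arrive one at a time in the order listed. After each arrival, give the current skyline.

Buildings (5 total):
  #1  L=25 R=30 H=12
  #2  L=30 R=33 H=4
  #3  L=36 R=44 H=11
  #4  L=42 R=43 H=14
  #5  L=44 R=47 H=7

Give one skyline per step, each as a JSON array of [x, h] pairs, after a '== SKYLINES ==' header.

== SKYLINES ==
[[25,12],[30,0]]
[[25,12],[30,4],[33,0]]
[[25,12],[30,4],[33,0],[36,11],[44,0]]
[[25,12],[30,4],[33,0],[36,11],[42,14],[43,11],[44,0]]
[[25,12],[30,4],[33,0],[36,11],[42,14],[43,11],[44,7],[47,0]]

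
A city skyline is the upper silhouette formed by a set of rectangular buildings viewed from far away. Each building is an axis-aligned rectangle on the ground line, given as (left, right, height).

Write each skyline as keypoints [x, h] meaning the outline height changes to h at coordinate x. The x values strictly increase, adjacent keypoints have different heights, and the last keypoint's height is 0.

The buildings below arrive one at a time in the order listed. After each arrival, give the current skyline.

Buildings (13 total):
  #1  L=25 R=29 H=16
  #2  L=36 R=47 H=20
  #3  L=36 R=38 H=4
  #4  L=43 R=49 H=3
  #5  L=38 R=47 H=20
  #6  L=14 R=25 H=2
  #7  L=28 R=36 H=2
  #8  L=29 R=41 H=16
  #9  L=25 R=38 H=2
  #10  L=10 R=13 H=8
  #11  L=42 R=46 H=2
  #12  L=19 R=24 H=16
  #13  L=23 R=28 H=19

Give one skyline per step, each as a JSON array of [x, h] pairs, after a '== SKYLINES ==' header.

== SKYLINES ==
[[25,16],[29,0]]
[[25,16],[29,0],[36,20],[47,0]]
[[25,16],[29,0],[36,20],[47,0]]
[[25,16],[29,0],[36,20],[47,3],[49,0]]
[[25,16],[29,0],[36,20],[47,3],[49,0]]
[[14,2],[25,16],[29,0],[36,20],[47,3],[49,0]]
[[14,2],[25,16],[29,2],[36,20],[47,3],[49,0]]
[[14,2],[25,16],[36,20],[47,3],[49,0]]
[[14,2],[25,16],[36,20],[47,3],[49,0]]
[[10,8],[13,0],[14,2],[25,16],[36,20],[47,3],[49,0]]
[[10,8],[13,0],[14,2],[25,16],[36,20],[47,3],[49,0]]
[[10,8],[13,0],[14,2],[19,16],[24,2],[25,16],[36,20],[47,3],[49,0]]
[[10,8],[13,0],[14,2],[19,16],[23,19],[28,16],[36,20],[47,3],[49,0]]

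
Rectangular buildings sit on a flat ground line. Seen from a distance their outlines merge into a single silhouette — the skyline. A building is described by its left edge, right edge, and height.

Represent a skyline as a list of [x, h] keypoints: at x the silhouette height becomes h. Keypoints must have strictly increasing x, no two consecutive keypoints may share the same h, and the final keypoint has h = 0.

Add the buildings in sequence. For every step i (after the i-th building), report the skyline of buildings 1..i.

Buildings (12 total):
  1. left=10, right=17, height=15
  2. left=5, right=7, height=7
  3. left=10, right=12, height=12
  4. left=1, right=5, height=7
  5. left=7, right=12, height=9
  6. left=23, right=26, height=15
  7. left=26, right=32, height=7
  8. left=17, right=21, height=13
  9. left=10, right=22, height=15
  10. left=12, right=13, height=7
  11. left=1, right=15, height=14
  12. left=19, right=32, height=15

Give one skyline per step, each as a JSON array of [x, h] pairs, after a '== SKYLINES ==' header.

== SKYLINES ==
[[10,15],[17,0]]
[[5,7],[7,0],[10,15],[17,0]]
[[5,7],[7,0],[10,15],[17,0]]
[[1,7],[7,0],[10,15],[17,0]]
[[1,7],[7,9],[10,15],[17,0]]
[[1,7],[7,9],[10,15],[17,0],[23,15],[26,0]]
[[1,7],[7,9],[10,15],[17,0],[23,15],[26,7],[32,0]]
[[1,7],[7,9],[10,15],[17,13],[21,0],[23,15],[26,7],[32,0]]
[[1,7],[7,9],[10,15],[22,0],[23,15],[26,7],[32,0]]
[[1,7],[7,9],[10,15],[22,0],[23,15],[26,7],[32,0]]
[[1,14],[10,15],[22,0],[23,15],[26,7],[32,0]]
[[1,14],[10,15],[32,0]]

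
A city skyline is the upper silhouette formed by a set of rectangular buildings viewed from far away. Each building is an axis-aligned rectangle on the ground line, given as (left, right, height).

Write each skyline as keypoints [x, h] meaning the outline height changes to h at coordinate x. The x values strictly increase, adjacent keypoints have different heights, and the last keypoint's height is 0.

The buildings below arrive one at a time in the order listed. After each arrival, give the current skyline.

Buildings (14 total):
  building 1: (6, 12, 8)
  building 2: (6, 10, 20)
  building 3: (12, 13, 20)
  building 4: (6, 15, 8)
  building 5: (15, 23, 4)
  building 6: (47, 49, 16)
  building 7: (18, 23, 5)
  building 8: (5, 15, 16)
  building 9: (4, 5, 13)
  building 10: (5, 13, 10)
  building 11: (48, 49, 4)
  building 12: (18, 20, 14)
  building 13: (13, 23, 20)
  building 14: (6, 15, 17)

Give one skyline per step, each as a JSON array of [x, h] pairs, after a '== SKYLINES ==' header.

== SKYLINES ==
[[6,8],[12,0]]
[[6,20],[10,8],[12,0]]
[[6,20],[10,8],[12,20],[13,0]]
[[6,20],[10,8],[12,20],[13,8],[15,0]]
[[6,20],[10,8],[12,20],[13,8],[15,4],[23,0]]
[[6,20],[10,8],[12,20],[13,8],[15,4],[23,0],[47,16],[49,0]]
[[6,20],[10,8],[12,20],[13,8],[15,4],[18,5],[23,0],[47,16],[49,0]]
[[5,16],[6,20],[10,16],[12,20],[13,16],[15,4],[18,5],[23,0],[47,16],[49,0]]
[[4,13],[5,16],[6,20],[10,16],[12,20],[13,16],[15,4],[18,5],[23,0],[47,16],[49,0]]
[[4,13],[5,16],[6,20],[10,16],[12,20],[13,16],[15,4],[18,5],[23,0],[47,16],[49,0]]
[[4,13],[5,16],[6,20],[10,16],[12,20],[13,16],[15,4],[18,5],[23,0],[47,16],[49,0]]
[[4,13],[5,16],[6,20],[10,16],[12,20],[13,16],[15,4],[18,14],[20,5],[23,0],[47,16],[49,0]]
[[4,13],[5,16],[6,20],[10,16],[12,20],[23,0],[47,16],[49,0]]
[[4,13],[5,16],[6,20],[10,17],[12,20],[23,0],[47,16],[49,0]]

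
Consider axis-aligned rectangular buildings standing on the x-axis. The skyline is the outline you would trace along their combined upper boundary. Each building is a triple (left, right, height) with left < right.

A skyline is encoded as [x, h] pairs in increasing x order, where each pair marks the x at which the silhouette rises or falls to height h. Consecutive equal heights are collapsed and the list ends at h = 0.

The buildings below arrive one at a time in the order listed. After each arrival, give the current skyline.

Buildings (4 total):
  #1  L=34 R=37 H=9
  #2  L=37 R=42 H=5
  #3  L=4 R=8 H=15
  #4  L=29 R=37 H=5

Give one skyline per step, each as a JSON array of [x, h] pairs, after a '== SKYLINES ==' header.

== SKYLINES ==
[[34,9],[37,0]]
[[34,9],[37,5],[42,0]]
[[4,15],[8,0],[34,9],[37,5],[42,0]]
[[4,15],[8,0],[29,5],[34,9],[37,5],[42,0]]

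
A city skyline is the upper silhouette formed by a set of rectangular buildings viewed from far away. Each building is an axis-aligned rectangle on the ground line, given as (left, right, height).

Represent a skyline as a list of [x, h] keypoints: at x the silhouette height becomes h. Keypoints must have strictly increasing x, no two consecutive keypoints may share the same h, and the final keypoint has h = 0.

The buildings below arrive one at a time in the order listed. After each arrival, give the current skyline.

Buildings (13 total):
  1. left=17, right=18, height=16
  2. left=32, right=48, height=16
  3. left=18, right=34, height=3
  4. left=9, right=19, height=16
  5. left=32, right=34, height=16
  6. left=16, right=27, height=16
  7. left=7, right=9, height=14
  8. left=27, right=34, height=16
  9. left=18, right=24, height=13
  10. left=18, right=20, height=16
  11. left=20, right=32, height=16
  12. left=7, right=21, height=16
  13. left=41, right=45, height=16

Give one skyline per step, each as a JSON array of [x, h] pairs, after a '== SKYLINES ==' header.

== SKYLINES ==
[[17,16],[18,0]]
[[17,16],[18,0],[32,16],[48,0]]
[[17,16],[18,3],[32,16],[48,0]]
[[9,16],[19,3],[32,16],[48,0]]
[[9,16],[19,3],[32,16],[48,0]]
[[9,16],[27,3],[32,16],[48,0]]
[[7,14],[9,16],[27,3],[32,16],[48,0]]
[[7,14],[9,16],[48,0]]
[[7,14],[9,16],[48,0]]
[[7,14],[9,16],[48,0]]
[[7,14],[9,16],[48,0]]
[[7,16],[48,0]]
[[7,16],[48,0]]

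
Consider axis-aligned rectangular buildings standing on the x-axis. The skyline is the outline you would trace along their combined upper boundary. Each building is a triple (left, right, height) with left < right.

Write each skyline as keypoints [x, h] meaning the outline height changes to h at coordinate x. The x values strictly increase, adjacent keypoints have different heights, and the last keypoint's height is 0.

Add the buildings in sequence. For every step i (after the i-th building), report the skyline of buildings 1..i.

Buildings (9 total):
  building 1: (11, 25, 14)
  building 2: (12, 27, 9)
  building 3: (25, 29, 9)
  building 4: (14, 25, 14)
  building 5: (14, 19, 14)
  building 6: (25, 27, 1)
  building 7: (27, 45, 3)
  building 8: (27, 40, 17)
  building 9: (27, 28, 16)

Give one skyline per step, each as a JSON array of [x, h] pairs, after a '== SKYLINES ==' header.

== SKYLINES ==
[[11,14],[25,0]]
[[11,14],[25,9],[27,0]]
[[11,14],[25,9],[29,0]]
[[11,14],[25,9],[29,0]]
[[11,14],[25,9],[29,0]]
[[11,14],[25,9],[29,0]]
[[11,14],[25,9],[29,3],[45,0]]
[[11,14],[25,9],[27,17],[40,3],[45,0]]
[[11,14],[25,9],[27,17],[40,3],[45,0]]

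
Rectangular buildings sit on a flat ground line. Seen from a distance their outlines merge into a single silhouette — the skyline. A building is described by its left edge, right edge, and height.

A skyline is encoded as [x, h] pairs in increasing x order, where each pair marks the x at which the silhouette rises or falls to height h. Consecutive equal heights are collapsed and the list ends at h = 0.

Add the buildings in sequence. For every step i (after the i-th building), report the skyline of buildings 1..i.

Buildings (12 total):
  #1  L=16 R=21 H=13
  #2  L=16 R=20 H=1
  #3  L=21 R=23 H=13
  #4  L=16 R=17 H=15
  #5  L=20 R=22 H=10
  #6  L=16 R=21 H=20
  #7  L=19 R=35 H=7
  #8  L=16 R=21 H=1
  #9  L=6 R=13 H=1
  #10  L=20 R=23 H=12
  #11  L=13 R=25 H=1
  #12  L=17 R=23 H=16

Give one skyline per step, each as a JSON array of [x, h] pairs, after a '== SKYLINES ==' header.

== SKYLINES ==
[[16,13],[21,0]]
[[16,13],[21,0]]
[[16,13],[23,0]]
[[16,15],[17,13],[23,0]]
[[16,15],[17,13],[23,0]]
[[16,20],[21,13],[23,0]]
[[16,20],[21,13],[23,7],[35,0]]
[[16,20],[21,13],[23,7],[35,0]]
[[6,1],[13,0],[16,20],[21,13],[23,7],[35,0]]
[[6,1],[13,0],[16,20],[21,13],[23,7],[35,0]]
[[6,1],[16,20],[21,13],[23,7],[35,0]]
[[6,1],[16,20],[21,16],[23,7],[35,0]]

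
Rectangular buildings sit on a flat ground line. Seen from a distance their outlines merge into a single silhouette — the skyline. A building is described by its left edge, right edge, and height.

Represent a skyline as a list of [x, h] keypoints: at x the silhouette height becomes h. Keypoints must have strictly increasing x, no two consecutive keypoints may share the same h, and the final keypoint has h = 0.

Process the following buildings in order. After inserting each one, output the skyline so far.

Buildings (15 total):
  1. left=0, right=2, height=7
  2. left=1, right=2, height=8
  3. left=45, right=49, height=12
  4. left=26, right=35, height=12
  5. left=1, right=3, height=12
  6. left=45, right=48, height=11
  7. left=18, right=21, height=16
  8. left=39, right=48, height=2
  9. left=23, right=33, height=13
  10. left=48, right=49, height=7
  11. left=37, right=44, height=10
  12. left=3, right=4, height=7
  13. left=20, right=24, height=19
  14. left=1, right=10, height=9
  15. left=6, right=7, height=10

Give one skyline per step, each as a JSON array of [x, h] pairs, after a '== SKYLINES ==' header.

== SKYLINES ==
[[0,7],[2,0]]
[[0,7],[1,8],[2,0]]
[[0,7],[1,8],[2,0],[45,12],[49,0]]
[[0,7],[1,8],[2,0],[26,12],[35,0],[45,12],[49,0]]
[[0,7],[1,12],[3,0],[26,12],[35,0],[45,12],[49,0]]
[[0,7],[1,12],[3,0],[26,12],[35,0],[45,12],[49,0]]
[[0,7],[1,12],[3,0],[18,16],[21,0],[26,12],[35,0],[45,12],[49,0]]
[[0,7],[1,12],[3,0],[18,16],[21,0],[26,12],[35,0],[39,2],[45,12],[49,0]]
[[0,7],[1,12],[3,0],[18,16],[21,0],[23,13],[33,12],[35,0],[39,2],[45,12],[49,0]]
[[0,7],[1,12],[3,0],[18,16],[21,0],[23,13],[33,12],[35,0],[39,2],[45,12],[49,0]]
[[0,7],[1,12],[3,0],[18,16],[21,0],[23,13],[33,12],[35,0],[37,10],[44,2],[45,12],[49,0]]
[[0,7],[1,12],[3,7],[4,0],[18,16],[21,0],[23,13],[33,12],[35,0],[37,10],[44,2],[45,12],[49,0]]
[[0,7],[1,12],[3,7],[4,0],[18,16],[20,19],[24,13],[33,12],[35,0],[37,10],[44,2],[45,12],[49,0]]
[[0,7],[1,12],[3,9],[10,0],[18,16],[20,19],[24,13],[33,12],[35,0],[37,10],[44,2],[45,12],[49,0]]
[[0,7],[1,12],[3,9],[6,10],[7,9],[10,0],[18,16],[20,19],[24,13],[33,12],[35,0],[37,10],[44,2],[45,12],[49,0]]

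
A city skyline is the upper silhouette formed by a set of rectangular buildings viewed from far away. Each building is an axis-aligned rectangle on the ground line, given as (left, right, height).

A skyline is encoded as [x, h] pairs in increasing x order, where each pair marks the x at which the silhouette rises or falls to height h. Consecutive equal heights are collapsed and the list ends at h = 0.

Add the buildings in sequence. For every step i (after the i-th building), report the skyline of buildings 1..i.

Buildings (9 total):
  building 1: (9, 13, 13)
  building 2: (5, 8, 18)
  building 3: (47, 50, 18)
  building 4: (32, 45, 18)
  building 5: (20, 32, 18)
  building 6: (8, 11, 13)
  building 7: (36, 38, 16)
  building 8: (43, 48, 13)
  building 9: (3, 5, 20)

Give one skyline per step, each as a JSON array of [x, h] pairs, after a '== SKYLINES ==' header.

== SKYLINES ==
[[9,13],[13,0]]
[[5,18],[8,0],[9,13],[13,0]]
[[5,18],[8,0],[9,13],[13,0],[47,18],[50,0]]
[[5,18],[8,0],[9,13],[13,0],[32,18],[45,0],[47,18],[50,0]]
[[5,18],[8,0],[9,13],[13,0],[20,18],[45,0],[47,18],[50,0]]
[[5,18],[8,13],[13,0],[20,18],[45,0],[47,18],[50,0]]
[[5,18],[8,13],[13,0],[20,18],[45,0],[47,18],[50,0]]
[[5,18],[8,13],[13,0],[20,18],[45,13],[47,18],[50,0]]
[[3,20],[5,18],[8,13],[13,0],[20,18],[45,13],[47,18],[50,0]]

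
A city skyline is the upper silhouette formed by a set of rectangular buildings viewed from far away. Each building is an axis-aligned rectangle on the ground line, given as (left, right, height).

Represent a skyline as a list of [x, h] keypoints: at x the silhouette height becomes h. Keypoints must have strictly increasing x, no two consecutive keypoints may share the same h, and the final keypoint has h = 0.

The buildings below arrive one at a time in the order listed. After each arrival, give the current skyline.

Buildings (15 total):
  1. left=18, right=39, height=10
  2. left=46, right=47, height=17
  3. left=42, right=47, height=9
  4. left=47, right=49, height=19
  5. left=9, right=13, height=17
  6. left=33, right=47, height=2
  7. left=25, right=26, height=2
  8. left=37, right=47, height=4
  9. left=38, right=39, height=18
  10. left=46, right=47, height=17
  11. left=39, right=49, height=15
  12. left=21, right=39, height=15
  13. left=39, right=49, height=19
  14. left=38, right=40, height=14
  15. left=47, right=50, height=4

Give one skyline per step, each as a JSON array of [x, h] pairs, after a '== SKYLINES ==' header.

== SKYLINES ==
[[18,10],[39,0]]
[[18,10],[39,0],[46,17],[47,0]]
[[18,10],[39,0],[42,9],[46,17],[47,0]]
[[18,10],[39,0],[42,9],[46,17],[47,19],[49,0]]
[[9,17],[13,0],[18,10],[39,0],[42,9],[46,17],[47,19],[49,0]]
[[9,17],[13,0],[18,10],[39,2],[42,9],[46,17],[47,19],[49,0]]
[[9,17],[13,0],[18,10],[39,2],[42,9],[46,17],[47,19],[49,0]]
[[9,17],[13,0],[18,10],[39,4],[42,9],[46,17],[47,19],[49,0]]
[[9,17],[13,0],[18,10],[38,18],[39,4],[42,9],[46,17],[47,19],[49,0]]
[[9,17],[13,0],[18,10],[38,18],[39,4],[42,9],[46,17],[47,19],[49,0]]
[[9,17],[13,0],[18,10],[38,18],[39,15],[46,17],[47,19],[49,0]]
[[9,17],[13,0],[18,10],[21,15],[38,18],[39,15],[46,17],[47,19],[49,0]]
[[9,17],[13,0],[18,10],[21,15],[38,18],[39,19],[49,0]]
[[9,17],[13,0],[18,10],[21,15],[38,18],[39,19],[49,0]]
[[9,17],[13,0],[18,10],[21,15],[38,18],[39,19],[49,4],[50,0]]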